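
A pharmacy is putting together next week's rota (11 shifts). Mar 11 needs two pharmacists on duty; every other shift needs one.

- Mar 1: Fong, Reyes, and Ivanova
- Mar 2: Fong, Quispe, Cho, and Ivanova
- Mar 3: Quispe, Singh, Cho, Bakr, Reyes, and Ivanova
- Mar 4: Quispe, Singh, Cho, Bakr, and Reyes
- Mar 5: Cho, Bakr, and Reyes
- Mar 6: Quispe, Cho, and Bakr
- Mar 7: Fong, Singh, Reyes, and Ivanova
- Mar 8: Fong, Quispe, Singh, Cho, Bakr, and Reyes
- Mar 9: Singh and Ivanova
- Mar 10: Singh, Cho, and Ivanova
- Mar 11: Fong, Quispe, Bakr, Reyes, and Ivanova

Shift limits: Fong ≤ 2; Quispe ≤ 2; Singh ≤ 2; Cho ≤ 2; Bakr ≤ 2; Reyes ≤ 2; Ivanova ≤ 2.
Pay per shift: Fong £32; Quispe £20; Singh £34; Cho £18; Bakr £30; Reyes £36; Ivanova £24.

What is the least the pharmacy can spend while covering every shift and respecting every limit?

Picking the cheapest available pharmacist for each shift independently would cost £242, but that ignores the shift limits.
An optimal schedule: Mar 1→Ivanova, Mar 2→Quispe, Mar 3→Bakr, Mar 4→Quispe, Mar 5→Cho, Mar 6→Cho, Mar 7→Fong, Mar 8→Singh, Mar 9→Ivanova, Mar 10→Singh, Mar 11→Bakr+Fong.
Total: 24 + 20 + 30 + 20 + 18 + 18 + 32 + 34 + 24 + 34 + 30 + 32 = £316.

£316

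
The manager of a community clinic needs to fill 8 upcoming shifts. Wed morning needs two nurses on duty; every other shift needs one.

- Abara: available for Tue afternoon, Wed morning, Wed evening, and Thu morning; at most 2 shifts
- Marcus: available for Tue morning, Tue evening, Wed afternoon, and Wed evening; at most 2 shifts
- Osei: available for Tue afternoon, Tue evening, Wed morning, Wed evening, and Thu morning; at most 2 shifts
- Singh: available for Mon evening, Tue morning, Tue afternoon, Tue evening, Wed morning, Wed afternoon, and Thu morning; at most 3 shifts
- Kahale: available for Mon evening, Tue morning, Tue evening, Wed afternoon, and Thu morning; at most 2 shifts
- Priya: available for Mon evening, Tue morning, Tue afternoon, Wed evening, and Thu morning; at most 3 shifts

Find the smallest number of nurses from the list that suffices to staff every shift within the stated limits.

4

9 slots to fill and no one can take more than 3, so at least ⌈9/3⌉ = 3 nurses are needed.
Any 3 nurses together have capacity at most 3+3+2 = 8 < 9 slots, so 3 can never suffice.
Abara, Marcus, Osei, and Singh alone can cover everything: Mon evening→Singh, Tue morning→Marcus, Tue afternoon→Abara, Tue evening→Osei, Wed morning→Abara+Singh, Wed afternoon→Marcus, Wed evening→Osei, Thu morning→Singh.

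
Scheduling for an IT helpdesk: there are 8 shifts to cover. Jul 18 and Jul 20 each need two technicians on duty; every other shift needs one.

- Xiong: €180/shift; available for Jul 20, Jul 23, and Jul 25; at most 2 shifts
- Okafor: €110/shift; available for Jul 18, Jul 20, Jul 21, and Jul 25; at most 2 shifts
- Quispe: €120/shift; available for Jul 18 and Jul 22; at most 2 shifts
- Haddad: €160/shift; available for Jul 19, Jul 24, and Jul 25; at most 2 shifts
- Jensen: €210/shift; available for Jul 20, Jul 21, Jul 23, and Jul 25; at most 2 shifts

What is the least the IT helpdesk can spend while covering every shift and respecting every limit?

Jul 18 can only be covered by Okafor and Quispe, so that assignment is forced.
Jul 19 can only be covered by Haddad, so that assignment is forced.
Jul 22 can only be covered by Quispe, so that assignment is forced.
Picking the cheapest available technician for each shift independently would cost €1360, but that ignores the shift limits.
An optimal schedule: Jul 18→Okafor+Quispe, Jul 19→Haddad, Jul 20→Xiong+Jensen, Jul 21→Okafor, Jul 22→Quispe, Jul 23→Xiong, Jul 24→Haddad, Jul 25→Jensen.
Total: 110 + 120 + 160 + 180 + 210 + 110 + 120 + 180 + 160 + 210 = €1560.

€1560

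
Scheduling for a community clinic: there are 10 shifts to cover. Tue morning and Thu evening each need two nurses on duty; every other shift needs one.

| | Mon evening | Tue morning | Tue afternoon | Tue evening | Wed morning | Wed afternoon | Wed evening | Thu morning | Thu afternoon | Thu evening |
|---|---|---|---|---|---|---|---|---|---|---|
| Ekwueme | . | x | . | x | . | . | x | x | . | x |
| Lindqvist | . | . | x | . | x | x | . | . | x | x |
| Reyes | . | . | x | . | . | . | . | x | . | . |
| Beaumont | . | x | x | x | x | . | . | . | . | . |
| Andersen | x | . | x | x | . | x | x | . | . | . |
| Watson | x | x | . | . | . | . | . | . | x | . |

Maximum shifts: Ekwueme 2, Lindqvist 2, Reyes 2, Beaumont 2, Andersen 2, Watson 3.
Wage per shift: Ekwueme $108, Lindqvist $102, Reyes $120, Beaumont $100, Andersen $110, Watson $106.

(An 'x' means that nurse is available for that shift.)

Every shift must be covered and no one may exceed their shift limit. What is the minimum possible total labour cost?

Thu evening can only be covered by Ekwueme and Lindqvist, so that assignment is forced.
Picking the cheapest available nurse for each shift independently would cost $1242, but that ignores the shift limits.
An optimal schedule: Mon evening→Watson, Tue morning→Beaumont+Watson, Tue afternoon→Andersen, Tue evening→Andersen, Wed morning→Beaumont, Wed afternoon→Lindqvist, Wed evening→Ekwueme, Thu morning→Reyes, Thu afternoon→Watson, Thu evening→Lindqvist+Ekwueme.
Total: 106 + 100 + 106 + 110 + 110 + 100 + 102 + 108 + 120 + 106 + 102 + 108 = $1278.

$1278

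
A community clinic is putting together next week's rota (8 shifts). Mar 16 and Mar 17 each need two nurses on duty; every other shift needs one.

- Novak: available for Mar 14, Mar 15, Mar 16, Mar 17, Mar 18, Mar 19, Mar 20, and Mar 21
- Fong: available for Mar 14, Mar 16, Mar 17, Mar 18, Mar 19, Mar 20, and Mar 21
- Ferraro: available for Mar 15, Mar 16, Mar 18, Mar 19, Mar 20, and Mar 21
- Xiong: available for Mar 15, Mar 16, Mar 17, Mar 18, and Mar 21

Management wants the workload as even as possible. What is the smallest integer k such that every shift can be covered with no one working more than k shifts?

3

With 4 nurses and 10 worker-slots to fill, someone must work at least ⌈10/4⌉ = 3 shifts, so k ≥ 3.
k = 3 works: Mar 14→Novak, Mar 15→Novak, Mar 16→Ferraro+Xiong, Mar 17→Novak+Fong, Mar 18→Ferraro, Mar 19→Fong, Mar 20→Fong, Mar 21→Ferraro.
Loads: Novak 3, Fong 3, Ferraro 3, Xiong 1 — all ≤ 3.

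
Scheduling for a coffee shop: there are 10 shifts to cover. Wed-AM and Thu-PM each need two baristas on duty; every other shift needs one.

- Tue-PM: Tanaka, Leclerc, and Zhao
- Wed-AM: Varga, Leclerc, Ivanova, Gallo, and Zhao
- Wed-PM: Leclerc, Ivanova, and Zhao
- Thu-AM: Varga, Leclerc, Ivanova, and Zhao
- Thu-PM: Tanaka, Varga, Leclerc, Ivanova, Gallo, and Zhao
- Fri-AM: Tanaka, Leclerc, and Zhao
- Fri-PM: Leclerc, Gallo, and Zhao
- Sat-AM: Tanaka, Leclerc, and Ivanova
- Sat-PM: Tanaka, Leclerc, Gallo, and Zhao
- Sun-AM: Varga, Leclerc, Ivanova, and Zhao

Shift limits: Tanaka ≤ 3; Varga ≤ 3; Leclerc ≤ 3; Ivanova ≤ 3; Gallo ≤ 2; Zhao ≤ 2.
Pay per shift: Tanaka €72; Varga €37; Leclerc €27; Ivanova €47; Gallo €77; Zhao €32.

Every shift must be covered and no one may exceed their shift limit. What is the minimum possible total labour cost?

Picking the cheapest available barista for each shift independently would cost €334, but that ignores the shift limits.
An optimal schedule: Tue-PM→Leclerc, Wed-AM→Varga+Ivanova, Wed-PM→Leclerc, Thu-AM→Zhao, Thu-PM→Varga+Ivanova, Fri-AM→Leclerc, Fri-PM→Zhao, Sat-AM→Ivanova, Sat-PM→Tanaka, Sun-AM→Varga.
Total: 27 + 37 + 47 + 27 + 32 + 37 + 47 + 27 + 32 + 47 + 72 + 37 = €469.

€469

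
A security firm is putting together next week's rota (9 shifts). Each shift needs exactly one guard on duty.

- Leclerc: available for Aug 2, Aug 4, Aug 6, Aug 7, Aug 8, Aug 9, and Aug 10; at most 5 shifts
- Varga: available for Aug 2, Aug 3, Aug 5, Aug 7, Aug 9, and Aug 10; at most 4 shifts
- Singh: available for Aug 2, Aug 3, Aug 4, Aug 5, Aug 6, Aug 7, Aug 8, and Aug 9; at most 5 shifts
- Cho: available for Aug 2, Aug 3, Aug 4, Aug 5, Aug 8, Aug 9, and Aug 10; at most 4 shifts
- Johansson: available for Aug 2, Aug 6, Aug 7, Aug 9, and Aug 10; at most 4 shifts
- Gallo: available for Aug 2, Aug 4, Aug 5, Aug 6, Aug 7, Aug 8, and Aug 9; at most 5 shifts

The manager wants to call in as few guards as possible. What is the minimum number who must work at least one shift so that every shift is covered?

9 slots to fill and no one can take more than 5, so at least ⌈9/5⌉ = 2 guards are needed.
Leclerc and Varga alone can cover everything: Aug 2→Leclerc, Aug 3→Varga, Aug 4→Leclerc, Aug 5→Varga, Aug 6→Leclerc, Aug 7→Leclerc, Aug 8→Leclerc, Aug 9→Varga, Aug 10→Varga.

2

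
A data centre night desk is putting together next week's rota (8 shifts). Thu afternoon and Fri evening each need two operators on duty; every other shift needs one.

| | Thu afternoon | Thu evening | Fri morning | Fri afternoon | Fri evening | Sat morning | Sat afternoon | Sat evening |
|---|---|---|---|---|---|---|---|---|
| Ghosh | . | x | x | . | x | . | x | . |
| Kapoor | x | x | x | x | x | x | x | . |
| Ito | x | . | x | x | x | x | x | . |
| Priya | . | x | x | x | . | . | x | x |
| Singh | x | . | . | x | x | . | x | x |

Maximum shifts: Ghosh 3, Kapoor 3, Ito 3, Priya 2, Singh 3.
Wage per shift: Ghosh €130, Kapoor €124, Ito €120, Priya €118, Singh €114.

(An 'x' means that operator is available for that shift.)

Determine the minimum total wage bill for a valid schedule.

Picking the cheapest available operator for each shift independently would cost €1166, but that ignores the shift limits.
An optimal schedule: Thu afternoon→Singh+Ito, Thu evening→Priya, Fri morning→Priya, Fri afternoon→Singh, Fri evening→Ito+Kapoor, Sat morning→Ito, Sat afternoon→Kapoor, Sat evening→Singh.
Total: 114 + 120 + 118 + 118 + 114 + 120 + 124 + 120 + 124 + 114 = €1186.

€1186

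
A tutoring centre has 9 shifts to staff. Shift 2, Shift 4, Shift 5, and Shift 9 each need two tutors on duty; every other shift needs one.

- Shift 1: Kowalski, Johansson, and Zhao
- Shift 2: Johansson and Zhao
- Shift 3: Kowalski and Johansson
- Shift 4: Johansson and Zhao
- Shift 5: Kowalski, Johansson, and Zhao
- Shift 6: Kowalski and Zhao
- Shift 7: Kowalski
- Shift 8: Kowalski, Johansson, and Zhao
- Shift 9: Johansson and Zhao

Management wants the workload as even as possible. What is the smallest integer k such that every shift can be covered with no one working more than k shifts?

5

With 3 tutors and 13 worker-slots to fill, someone must work at least ⌈13/3⌉ = 5 shifts, so k ≥ 5.
k = 5 works: Shift 1→Kowalski, Shift 2→Johansson+Zhao, Shift 3→Kowalski, Shift 4→Johansson+Zhao, Shift 5→Kowalski+Johansson, Shift 6→Kowalski, Shift 7→Kowalski, Shift 8→Johansson, Shift 9→Johansson+Zhao.
Loads: Kowalski 5, Johansson 5, Zhao 3 — all ≤ 5.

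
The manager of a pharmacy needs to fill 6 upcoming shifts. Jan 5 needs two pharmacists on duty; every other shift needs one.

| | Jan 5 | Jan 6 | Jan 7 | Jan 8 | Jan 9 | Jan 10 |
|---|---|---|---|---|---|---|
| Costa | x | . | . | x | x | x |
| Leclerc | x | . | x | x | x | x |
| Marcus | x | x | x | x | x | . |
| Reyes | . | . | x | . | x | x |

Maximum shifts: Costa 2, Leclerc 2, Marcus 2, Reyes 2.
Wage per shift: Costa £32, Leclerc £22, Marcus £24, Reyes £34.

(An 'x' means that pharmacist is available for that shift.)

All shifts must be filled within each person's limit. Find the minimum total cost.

Jan 6 can only be covered by Marcus, so that assignment is forced.
Picking the cheapest available pharmacist for each shift independently would cost £158, but that ignores the shift limits.
An optimal schedule: Jan 5→Costa+Leclerc, Jan 6→Marcus, Jan 7→Leclerc, Jan 8→Costa, Jan 9→Marcus, Jan 10→Reyes.
Total: 32 + 22 + 24 + 22 + 32 + 24 + 34 = £190.

£190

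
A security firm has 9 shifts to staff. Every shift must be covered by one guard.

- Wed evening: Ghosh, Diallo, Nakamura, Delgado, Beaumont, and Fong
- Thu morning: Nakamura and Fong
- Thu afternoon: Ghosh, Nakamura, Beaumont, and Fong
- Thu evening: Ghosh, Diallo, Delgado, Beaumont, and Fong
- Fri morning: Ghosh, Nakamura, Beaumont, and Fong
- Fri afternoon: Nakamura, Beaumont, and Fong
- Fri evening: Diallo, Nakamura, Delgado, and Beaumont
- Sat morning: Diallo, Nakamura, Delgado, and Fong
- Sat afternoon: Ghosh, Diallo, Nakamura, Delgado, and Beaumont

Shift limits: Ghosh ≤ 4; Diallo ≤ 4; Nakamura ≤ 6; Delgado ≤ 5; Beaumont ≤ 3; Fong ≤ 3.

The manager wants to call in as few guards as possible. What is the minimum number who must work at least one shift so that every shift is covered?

2

9 slots to fill and no one can take more than 6, so at least ⌈9/6⌉ = 2 guards are needed.
Ghosh and Nakamura alone can cover everything: Wed evening→Ghosh, Thu morning→Nakamura, Thu afternoon→Ghosh, Thu evening→Ghosh, Fri morning→Ghosh, Fri afternoon→Nakamura, Fri evening→Nakamura, Sat morning→Nakamura, Sat afternoon→Nakamura.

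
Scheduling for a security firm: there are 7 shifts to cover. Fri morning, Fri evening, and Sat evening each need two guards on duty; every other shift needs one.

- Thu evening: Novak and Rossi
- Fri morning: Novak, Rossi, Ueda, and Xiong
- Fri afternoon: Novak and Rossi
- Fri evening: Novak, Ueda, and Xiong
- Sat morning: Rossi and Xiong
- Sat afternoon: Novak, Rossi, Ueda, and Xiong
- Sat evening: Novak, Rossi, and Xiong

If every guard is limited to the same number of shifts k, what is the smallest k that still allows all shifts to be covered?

3

With 4 guards and 10 worker-slots to fill, someone must work at least ⌈10/4⌉ = 3 shifts, so k ≥ 3.
k = 3 works: Thu evening→Novak, Fri morning→Ueda+Xiong, Fri afternoon→Novak, Fri evening→Novak+Ueda, Sat morning→Rossi, Sat afternoon→Rossi, Sat evening→Rossi+Xiong.
Loads: Novak 3, Rossi 3, Ueda 2, Xiong 2 — all ≤ 3.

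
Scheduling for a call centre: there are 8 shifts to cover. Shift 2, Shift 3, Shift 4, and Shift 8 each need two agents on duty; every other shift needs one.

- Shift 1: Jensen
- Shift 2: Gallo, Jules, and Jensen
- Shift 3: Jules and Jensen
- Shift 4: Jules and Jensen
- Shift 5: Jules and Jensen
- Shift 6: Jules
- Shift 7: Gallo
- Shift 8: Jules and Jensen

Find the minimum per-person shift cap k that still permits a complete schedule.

With 3 agents and 12 worker-slots to fill, someone must work at least ⌈12/3⌉ = 4 shifts, so k ≥ 4.
k = 4 is infeasible (exhaustive check).
k = 5 works: Shift 1→Jensen, Shift 2→Gallo+Jensen, Shift 3→Jules+Jensen, Shift 4→Jules+Jensen, Shift 5→Jules, Shift 6→Jules, Shift 7→Gallo, Shift 8→Jules+Jensen.
Loads: Gallo 2, Jules 5, Jensen 5 — all ≤ 5.

5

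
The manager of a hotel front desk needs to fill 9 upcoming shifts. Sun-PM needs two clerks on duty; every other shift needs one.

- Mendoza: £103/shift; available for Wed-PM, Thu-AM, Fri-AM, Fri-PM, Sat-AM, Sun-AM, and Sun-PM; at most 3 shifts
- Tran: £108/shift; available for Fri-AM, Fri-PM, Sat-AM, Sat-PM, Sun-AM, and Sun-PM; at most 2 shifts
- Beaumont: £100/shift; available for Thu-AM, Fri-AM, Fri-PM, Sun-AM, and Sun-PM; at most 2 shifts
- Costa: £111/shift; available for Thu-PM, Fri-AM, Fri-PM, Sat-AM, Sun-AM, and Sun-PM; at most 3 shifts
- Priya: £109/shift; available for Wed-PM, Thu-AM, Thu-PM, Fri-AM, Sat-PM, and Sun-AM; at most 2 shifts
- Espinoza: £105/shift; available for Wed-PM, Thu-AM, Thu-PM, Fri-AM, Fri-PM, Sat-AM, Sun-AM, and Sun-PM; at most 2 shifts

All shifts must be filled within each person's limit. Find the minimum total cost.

Picking the cheapest available clerk for each shift independently would cost £1022, but that ignores the shift limits.
An optimal schedule: Wed-PM→Mendoza, Thu-AM→Beaumont, Thu-PM→Espinoza, Fri-AM→Mendoza, Fri-PM→Beaumont, Sat-AM→Mendoza, Sat-PM→Tran, Sun-AM→Priya, Sun-PM→Espinoza+Tran.
Total: 103 + 100 + 105 + 103 + 100 + 103 + 108 + 109 + 105 + 108 = £1044.

£1044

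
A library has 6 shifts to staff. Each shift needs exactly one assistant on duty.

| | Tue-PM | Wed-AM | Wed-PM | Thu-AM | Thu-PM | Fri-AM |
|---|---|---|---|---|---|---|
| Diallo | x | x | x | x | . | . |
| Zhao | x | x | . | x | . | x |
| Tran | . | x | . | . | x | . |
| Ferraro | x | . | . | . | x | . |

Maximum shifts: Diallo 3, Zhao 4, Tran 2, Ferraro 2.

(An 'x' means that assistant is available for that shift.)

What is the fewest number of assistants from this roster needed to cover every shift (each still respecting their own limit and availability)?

3

6 slots to fill and no one can take more than 4, so at least ⌈6/4⌉ = 2 assistants are needed.
Shifts {Wed-PM, Thu-PM, Fri-AM} need 3 slots, but among the assistants available for them (Diallo, Zhao, Tran, and Ferraro) any 2 together supply at most 2. So 2 assistants are not enough.
Diallo, Zhao, and Tran alone can cover everything: Tue-PM→Diallo, Wed-AM→Zhao, Wed-PM→Diallo, Thu-AM→Diallo, Thu-PM→Tran, Fri-AM→Zhao.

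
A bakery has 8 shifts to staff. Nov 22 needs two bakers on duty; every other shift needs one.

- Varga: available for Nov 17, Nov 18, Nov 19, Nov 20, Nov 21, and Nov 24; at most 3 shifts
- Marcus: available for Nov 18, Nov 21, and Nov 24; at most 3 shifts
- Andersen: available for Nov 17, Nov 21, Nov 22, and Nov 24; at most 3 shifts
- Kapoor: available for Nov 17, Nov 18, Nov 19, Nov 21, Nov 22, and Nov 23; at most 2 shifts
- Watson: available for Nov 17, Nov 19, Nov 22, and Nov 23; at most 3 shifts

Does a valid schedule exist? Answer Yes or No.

Yes

Nov 20 can only be covered by Varga, so that assignment is forced.
One valid schedule: Nov 17→Andersen, Nov 18→Varga, Nov 19→Varga, Nov 20→Varga, Nov 21→Marcus, Nov 22→Andersen+Kapoor, Nov 23→Kapoor, Nov 24→Marcus.
Loads: Varga 3/3, Marcus 2/3, Andersen 2/3, Kapoor 2/2, Watson 0/3 — all within limits.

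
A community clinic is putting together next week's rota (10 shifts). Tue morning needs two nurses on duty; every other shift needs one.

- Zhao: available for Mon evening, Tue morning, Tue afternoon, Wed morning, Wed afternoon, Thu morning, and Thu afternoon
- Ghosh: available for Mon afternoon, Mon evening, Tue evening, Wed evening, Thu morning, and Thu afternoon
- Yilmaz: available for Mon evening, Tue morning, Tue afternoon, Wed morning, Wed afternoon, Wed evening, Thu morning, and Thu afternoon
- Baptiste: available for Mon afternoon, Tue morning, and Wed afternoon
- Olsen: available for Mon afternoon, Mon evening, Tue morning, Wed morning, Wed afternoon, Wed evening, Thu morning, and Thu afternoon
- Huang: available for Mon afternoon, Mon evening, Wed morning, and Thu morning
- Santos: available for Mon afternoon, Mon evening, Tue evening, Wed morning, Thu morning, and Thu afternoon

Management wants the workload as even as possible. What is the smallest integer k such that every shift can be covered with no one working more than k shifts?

With 7 nurses and 11 worker-slots to fill, someone must work at least ⌈11/7⌉ = 2 shifts, so k ≥ 2.
k = 2 works: Mon afternoon→Baptiste, Mon evening→Olsen, Tue morning→Baptiste+Olsen, Tue afternoon→Zhao, Tue evening→Ghosh, Wed morning→Yilmaz, Wed afternoon→Zhao, Wed evening→Ghosh, Thu morning→Huang, Thu afternoon→Yilmaz.
Loads: Zhao 2, Ghosh 2, Yilmaz 2, Baptiste 2, Olsen 2, Huang 1, Santos 0 — all ≤ 2.

2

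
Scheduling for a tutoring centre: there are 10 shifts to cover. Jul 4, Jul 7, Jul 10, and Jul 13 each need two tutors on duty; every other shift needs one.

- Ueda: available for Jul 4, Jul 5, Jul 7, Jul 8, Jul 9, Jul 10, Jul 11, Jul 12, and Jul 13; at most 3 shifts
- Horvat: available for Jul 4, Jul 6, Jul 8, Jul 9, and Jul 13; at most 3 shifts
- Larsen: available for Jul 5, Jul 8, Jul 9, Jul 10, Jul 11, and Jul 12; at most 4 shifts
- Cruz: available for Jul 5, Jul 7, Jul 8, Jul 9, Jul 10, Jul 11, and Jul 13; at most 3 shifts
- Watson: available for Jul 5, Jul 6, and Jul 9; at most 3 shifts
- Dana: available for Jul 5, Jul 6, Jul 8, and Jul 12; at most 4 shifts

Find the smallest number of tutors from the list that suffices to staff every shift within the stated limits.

5

14 slots to fill and no one can take more than 4, so at least ⌈14/4⌉ = 4 tutors are needed.
No set of 4 tutors can cover every shift (each such set leaves at least one shift with no one available or exceeds a cap).
Ueda, Horvat, Larsen, Cruz, and Watson alone can cover everything: Jul 4→Ueda+Horvat, Jul 5→Larsen, Jul 6→Horvat, Jul 7→Ueda+Cruz, Jul 8→Larsen, Jul 9→Watson, Jul 10→Larsen+Cruz, Jul 11→Larsen, Jul 12→Ueda, Jul 13→Horvat+Cruz.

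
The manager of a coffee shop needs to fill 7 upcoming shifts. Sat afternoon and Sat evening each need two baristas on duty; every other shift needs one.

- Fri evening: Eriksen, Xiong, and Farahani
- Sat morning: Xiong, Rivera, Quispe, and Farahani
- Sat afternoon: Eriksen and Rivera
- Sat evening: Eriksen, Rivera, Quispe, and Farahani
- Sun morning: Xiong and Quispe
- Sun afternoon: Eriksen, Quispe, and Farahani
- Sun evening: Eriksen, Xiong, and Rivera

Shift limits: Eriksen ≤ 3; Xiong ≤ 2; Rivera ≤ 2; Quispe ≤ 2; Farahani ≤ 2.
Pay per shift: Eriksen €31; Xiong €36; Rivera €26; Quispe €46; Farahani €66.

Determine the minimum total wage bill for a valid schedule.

€309

Sat afternoon can only be covered by Eriksen and Rivera, so that assignment is forced.
Picking the cheapest available barista for each shift independently would cost €264, but that ignores the shift limits.
An optimal schedule: Fri evening→Eriksen, Sat morning→Quispe, Sat afternoon→Rivera+Eriksen, Sat evening→Rivera+Quispe, Sun morning→Xiong, Sun afternoon→Eriksen, Sun evening→Xiong.
Total: 31 + 46 + 26 + 31 + 26 + 46 + 36 + 31 + 36 = €309.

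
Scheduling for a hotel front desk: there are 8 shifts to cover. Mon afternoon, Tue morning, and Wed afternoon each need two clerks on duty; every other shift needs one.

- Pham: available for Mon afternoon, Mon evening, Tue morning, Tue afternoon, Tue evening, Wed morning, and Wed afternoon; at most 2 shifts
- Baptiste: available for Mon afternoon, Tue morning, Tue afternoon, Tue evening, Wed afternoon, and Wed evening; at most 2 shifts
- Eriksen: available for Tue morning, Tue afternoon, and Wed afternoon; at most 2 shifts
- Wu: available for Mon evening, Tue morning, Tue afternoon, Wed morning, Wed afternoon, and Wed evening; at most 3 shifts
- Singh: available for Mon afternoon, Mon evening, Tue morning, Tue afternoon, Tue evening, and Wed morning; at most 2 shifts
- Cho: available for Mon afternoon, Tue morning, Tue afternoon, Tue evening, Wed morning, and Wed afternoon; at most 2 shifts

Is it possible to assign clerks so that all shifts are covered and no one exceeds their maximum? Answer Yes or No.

Yes

One valid schedule: Mon afternoon→Baptiste+Singh, Mon evening→Pham, Tue morning→Wu+Singh, Tue afternoon→Eriksen, Tue evening→Pham, Wed morning→Wu, Wed afternoon→Eriksen+Wu, Wed evening→Baptiste.
Loads: Pham 2/2, Baptiste 2/2, Eriksen 2/2, Wu 3/3, Singh 2/2, Cho 0/2 — all within limits.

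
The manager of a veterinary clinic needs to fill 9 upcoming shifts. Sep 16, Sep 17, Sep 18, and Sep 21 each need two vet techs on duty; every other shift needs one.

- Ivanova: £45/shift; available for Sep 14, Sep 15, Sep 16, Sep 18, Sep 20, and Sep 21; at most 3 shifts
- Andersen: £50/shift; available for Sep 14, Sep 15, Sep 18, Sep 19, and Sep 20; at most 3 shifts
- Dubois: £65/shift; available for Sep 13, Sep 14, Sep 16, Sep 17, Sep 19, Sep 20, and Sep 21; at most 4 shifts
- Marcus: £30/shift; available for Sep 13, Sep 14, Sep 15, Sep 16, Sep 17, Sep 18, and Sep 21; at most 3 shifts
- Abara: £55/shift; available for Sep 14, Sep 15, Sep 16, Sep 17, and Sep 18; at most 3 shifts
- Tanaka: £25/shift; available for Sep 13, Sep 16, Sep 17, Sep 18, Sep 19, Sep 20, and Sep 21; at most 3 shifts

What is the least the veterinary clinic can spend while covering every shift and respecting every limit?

Picking the cheapest available vet tech for each shift independently would cost £355, but that ignores the shift limits.
An optimal schedule: Sep 13→Tanaka, Sep 14→Andersen, Sep 15→Marcus, Sep 16→Ivanova+Abara, Sep 17→Tanaka+Marcus, Sep 18→Ivanova+Andersen, Sep 19→Tanaka, Sep 20→Andersen, Sep 21→Marcus+Ivanova.
Total: 25 + 50 + 30 + 45 + 55 + 25 + 30 + 45 + 50 + 25 + 50 + 30 + 45 = £505.

£505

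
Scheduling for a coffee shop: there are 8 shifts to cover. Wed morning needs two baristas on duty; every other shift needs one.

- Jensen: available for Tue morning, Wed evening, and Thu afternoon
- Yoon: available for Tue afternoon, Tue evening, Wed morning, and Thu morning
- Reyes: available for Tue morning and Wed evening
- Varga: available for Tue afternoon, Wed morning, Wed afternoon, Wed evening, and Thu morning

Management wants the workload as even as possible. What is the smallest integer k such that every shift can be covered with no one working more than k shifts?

3

With 4 baristas and 9 worker-slots to fill, someone must work at least ⌈9/4⌉ = 3 shifts, so k ≥ 3.
k = 3 works: Tue morning→Jensen, Tue afternoon→Yoon, Tue evening→Yoon, Wed morning→Yoon+Varga, Wed afternoon→Varga, Wed evening→Jensen, Thu morning→Varga, Thu afternoon→Jensen.
Loads: Jensen 3, Yoon 3, Reyes 0, Varga 3 — all ≤ 3.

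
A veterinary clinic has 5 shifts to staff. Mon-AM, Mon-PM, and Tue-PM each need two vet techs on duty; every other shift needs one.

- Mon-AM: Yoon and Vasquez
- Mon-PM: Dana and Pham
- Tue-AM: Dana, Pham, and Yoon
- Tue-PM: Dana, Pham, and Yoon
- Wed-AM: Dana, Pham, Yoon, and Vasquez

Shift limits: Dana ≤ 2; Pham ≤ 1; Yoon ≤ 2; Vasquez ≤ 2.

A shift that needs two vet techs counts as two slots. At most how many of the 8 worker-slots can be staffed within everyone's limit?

Total capacity across all vet techs is 2+1+2+2 = 7, and 8 slots are needed, so at most 7 can be filled.
An assignment achieving 7: Mon-AM→Yoon+Vasquez, Mon-PM→Dana+Pham, Tue-AM→Dana, Tue-PM→Yoon, Wed-AM→Vasquez.
Loads: Dana 2/2, Pham 1/1, Yoon 2/2, Vasquez 2/2.

7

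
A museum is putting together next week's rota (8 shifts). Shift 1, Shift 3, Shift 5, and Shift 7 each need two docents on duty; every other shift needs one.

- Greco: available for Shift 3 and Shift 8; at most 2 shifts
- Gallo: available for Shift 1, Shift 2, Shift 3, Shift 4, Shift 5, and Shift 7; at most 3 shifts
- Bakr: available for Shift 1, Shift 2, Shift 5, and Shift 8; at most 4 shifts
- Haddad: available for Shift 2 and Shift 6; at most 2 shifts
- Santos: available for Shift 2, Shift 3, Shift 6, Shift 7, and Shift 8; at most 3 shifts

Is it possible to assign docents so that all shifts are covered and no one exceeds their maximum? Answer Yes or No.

Total capacity is 14 and 12 slots are needed, so capacity alone doesn't rule it out.
Shifts {Shift 1, Shift 4, Shift 5, Shift 7} need 7 worker-slots in total, but the docents available for any of those shifts (Gallo, Bakr, and Santos) can supply at most 6 among them. So no valid schedule exists.

No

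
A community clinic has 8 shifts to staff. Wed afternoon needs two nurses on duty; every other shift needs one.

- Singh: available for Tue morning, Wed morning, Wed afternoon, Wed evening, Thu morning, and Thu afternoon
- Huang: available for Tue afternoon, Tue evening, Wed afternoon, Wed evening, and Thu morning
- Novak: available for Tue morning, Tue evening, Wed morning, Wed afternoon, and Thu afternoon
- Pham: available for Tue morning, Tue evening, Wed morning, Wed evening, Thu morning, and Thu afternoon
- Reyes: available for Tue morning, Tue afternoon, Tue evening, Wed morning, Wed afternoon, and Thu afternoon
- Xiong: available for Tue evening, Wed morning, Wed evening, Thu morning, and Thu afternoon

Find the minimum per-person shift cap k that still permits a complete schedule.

With 6 nurses and 9 worker-slots to fill, someone must work at least ⌈9/6⌉ = 2 shifts, so k ≥ 2.
k = 2 works: Tue morning→Singh, Tue afternoon→Huang, Tue evening→Novak, Wed morning→Pham, Wed afternoon→Novak+Reyes, Wed evening→Singh, Thu morning→Huang, Thu afternoon→Pham.
Loads: Singh 2, Huang 2, Novak 2, Pham 2, Reyes 1, Xiong 0 — all ≤ 2.

2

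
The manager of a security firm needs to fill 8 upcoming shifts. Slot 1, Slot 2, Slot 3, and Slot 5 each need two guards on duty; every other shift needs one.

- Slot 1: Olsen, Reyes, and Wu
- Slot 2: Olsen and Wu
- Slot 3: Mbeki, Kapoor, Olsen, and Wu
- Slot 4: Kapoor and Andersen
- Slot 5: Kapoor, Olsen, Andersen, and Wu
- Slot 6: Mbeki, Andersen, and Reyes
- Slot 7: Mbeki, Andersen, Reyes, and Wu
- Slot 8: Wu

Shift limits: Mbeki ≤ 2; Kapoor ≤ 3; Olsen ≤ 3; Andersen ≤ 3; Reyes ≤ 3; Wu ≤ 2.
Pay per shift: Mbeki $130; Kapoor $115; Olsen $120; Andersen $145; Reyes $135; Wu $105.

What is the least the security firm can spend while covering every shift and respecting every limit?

$1445

Slot 2 can only be covered by Olsen and Wu, so that assignment is forced.
Slot 8 can only be covered by Wu, so that assignment is forced.
Picking the cheapest available guard for each shift independently would cost $1345, but that ignores the shift limits.
An optimal schedule: Slot 1→Olsen+Reyes, Slot 2→Wu+Olsen, Slot 3→Kapoor+Mbeki, Slot 4→Kapoor, Slot 5→Kapoor+Olsen, Slot 6→Mbeki, Slot 7→Reyes, Slot 8→Wu.
Total: 120 + 135 + 105 + 120 + 115 + 130 + 115 + 115 + 120 + 130 + 135 + 105 = $1445.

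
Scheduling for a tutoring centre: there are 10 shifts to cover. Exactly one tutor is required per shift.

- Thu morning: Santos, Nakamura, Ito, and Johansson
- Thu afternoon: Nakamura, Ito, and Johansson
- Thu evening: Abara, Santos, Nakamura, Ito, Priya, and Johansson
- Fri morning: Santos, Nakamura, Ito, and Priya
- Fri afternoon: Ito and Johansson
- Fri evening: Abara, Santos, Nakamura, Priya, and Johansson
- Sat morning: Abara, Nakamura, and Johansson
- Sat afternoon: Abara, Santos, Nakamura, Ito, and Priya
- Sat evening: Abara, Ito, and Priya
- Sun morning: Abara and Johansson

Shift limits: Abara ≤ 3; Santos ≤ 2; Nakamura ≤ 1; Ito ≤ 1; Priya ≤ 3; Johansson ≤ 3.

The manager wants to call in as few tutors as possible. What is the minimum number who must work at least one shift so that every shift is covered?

10 slots to fill and no one can take more than 3, so at least ⌈10/3⌉ = 4 tutors are needed.
Abara, Santos, Priya, and Johansson alone can cover everything: Thu morning→Santos, Thu afternoon→Johansson, Thu evening→Priya, Fri morning→Santos, Fri afternoon→Johansson, Fri evening→Priya, Sat morning→Abara, Sat afternoon→Priya, Sat evening→Abara, Sun morning→Abara.

4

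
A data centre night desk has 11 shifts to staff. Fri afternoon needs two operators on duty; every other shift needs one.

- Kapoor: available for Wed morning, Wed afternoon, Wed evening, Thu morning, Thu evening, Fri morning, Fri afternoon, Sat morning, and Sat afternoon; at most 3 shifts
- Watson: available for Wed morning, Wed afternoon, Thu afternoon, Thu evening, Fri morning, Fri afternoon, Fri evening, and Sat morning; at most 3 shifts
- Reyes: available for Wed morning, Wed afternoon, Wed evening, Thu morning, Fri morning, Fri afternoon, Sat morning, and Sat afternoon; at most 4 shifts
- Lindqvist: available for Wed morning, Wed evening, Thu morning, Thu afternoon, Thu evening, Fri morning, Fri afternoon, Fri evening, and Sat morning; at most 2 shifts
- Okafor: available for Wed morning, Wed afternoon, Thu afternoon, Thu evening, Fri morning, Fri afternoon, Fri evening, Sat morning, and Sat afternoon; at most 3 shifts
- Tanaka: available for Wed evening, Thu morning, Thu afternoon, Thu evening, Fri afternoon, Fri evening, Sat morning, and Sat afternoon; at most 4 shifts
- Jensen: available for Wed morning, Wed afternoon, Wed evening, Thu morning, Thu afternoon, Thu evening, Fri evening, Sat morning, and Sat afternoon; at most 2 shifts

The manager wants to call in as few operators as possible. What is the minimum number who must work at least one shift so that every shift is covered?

4

12 slots to fill and no one can take more than 4, so at least ⌈12/4⌉ = 3 operators are needed.
Any 3 operators together have capacity at most 4+4+3 = 11 < 12 slots, so 3 can never suffice.
Kapoor, Watson, Reyes, and Lindqvist alone can cover everything: Wed morning→Reyes, Wed afternoon→Kapoor, Wed evening→Kapoor, Thu morning→Reyes, Thu afternoon→Watson, Thu evening→Watson, Fri morning→Reyes, Fri afternoon→Reyes+Lindqvist, Fri evening→Watson, Sat morning→Lindqvist, Sat afternoon→Kapoor.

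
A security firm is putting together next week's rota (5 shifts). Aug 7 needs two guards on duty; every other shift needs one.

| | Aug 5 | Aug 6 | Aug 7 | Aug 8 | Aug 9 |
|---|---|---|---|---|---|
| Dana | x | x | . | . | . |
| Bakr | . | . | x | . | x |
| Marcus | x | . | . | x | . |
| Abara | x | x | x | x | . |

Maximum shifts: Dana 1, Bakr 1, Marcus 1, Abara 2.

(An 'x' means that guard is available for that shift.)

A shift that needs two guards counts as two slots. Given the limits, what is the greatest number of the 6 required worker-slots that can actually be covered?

5

Total capacity across all guards is 1+1+1+2 = 5, and 6 slots are needed, so at most 5 can be filled.
An assignment achieving 5: Aug 5→Abara, Aug 6→Dana, Aug 7→Abara, Aug 8→Marcus, Aug 9→Bakr.
Loads: Dana 1/1, Bakr 1/1, Marcus 1/1, Abara 2/2.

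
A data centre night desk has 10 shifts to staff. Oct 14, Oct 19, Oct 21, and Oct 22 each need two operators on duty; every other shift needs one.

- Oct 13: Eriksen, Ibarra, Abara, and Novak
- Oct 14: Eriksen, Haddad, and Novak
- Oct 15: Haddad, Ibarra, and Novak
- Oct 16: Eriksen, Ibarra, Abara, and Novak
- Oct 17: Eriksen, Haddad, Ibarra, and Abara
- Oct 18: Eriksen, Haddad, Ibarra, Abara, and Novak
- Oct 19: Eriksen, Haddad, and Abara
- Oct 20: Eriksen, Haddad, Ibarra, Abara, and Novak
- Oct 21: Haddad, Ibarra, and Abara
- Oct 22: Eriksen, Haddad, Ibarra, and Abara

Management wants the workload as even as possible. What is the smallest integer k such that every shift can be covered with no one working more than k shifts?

3

With 5 operators and 14 worker-slots to fill, someone must work at least ⌈14/5⌉ = 3 shifts, so k ≥ 3.
k = 3 works: Oct 13→Eriksen, Oct 14→Eriksen+Haddad, Oct 15→Haddad, Oct 16→Ibarra, Oct 17→Abara, Oct 18→Novak, Oct 19→Eriksen+Haddad, Oct 20→Novak, Oct 21→Ibarra+Abara, Oct 22→Ibarra+Abara.
Loads: Eriksen 3, Haddad 3, Ibarra 3, Abara 3, Novak 2 — all ≤ 3.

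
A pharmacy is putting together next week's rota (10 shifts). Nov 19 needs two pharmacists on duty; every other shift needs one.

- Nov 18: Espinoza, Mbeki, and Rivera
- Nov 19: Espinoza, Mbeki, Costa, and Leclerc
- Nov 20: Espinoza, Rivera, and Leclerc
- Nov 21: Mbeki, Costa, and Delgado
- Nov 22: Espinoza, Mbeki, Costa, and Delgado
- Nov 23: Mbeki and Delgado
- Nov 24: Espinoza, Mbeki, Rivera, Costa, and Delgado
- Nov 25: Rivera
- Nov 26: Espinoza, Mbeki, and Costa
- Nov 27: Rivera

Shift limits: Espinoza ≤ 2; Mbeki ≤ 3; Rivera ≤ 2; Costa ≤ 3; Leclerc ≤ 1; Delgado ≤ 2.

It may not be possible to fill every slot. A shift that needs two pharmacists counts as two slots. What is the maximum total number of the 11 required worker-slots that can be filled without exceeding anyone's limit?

Total capacity across all pharmacists is 2+3+2+3+1+2 = 13, and 11 slots are needed, so at most 11 can be filled.
An assignment achieving 11: Nov 18→Espinoza, Nov 19→Costa+Leclerc, Nov 20→Espinoza, Nov 21→Mbeki, Nov 22→Costa, Nov 23→Mbeki, Nov 24→Costa, Nov 25→Rivera, Nov 26→Mbeki, Nov 27→Rivera.
Loads: Espinoza 2/2, Mbeki 3/3, Rivera 2/2, Costa 3/3, Leclerc 1/1, Delgado 0/2.

11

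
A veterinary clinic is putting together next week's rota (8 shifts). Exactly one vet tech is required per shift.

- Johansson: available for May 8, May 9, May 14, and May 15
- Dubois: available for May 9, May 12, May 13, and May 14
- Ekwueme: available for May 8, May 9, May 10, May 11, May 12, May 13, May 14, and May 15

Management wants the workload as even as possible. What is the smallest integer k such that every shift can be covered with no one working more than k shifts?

3

With 3 vet techs and 8 worker-slots to fill, someone must work at least ⌈8/3⌉ = 3 shifts, so k ≥ 3.
k = 3 works: May 8→Johansson, May 9→Johansson, May 10→Ekwueme, May 11→Ekwueme, May 12→Dubois, May 13→Dubois, May 14→Dubois, May 15→Johansson.
Loads: Johansson 3, Dubois 3, Ekwueme 2 — all ≤ 3.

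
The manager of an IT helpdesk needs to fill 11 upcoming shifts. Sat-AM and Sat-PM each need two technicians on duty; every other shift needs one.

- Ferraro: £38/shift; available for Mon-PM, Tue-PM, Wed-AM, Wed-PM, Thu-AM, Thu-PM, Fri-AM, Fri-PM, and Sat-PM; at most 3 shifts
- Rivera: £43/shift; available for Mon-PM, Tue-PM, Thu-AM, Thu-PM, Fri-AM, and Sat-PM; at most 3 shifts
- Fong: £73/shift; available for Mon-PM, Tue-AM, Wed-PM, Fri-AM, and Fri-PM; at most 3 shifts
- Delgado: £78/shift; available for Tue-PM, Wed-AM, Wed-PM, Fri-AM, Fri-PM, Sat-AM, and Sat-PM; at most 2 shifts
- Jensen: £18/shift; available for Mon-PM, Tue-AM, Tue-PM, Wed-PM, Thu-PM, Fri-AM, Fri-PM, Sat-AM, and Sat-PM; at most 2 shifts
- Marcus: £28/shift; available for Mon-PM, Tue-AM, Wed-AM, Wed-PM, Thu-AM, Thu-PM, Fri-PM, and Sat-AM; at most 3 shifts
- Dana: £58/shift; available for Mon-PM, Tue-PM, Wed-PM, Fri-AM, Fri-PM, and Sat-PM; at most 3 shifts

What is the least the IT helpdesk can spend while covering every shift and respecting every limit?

Picking the cheapest available technician for each shift independently would cost £284, but that ignores the shift limits.
An optimal schedule: Mon-PM→Rivera, Tue-AM→Jensen, Tue-PM→Ferraro, Wed-AM→Marcus, Wed-PM→Ferraro, Thu-AM→Marcus, Thu-PM→Ferraro, Fri-AM→Rivera, Fri-PM→Dana, Sat-AM→Jensen+Marcus, Sat-PM→Rivera+Dana.
Total: 43 + 18 + 38 + 28 + 38 + 28 + 38 + 43 + 58 + 18 + 28 + 43 + 58 = £479.

£479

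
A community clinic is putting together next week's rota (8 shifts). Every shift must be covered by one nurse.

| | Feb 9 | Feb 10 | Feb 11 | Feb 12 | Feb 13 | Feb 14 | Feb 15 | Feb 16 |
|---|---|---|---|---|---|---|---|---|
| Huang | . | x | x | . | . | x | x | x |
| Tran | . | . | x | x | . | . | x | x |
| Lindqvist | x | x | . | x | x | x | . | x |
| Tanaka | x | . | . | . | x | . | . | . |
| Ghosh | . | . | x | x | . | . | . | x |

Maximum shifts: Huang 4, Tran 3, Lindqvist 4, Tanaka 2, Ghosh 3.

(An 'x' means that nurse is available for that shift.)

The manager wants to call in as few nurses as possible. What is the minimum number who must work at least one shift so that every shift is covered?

2

8 slots to fill and no one can take more than 4, so at least ⌈8/4⌉ = 2 nurses are needed.
Huang and Lindqvist alone can cover everything: Feb 9→Lindqvist, Feb 10→Huang, Feb 11→Huang, Feb 12→Lindqvist, Feb 13→Lindqvist, Feb 14→Huang, Feb 15→Huang, Feb 16→Lindqvist.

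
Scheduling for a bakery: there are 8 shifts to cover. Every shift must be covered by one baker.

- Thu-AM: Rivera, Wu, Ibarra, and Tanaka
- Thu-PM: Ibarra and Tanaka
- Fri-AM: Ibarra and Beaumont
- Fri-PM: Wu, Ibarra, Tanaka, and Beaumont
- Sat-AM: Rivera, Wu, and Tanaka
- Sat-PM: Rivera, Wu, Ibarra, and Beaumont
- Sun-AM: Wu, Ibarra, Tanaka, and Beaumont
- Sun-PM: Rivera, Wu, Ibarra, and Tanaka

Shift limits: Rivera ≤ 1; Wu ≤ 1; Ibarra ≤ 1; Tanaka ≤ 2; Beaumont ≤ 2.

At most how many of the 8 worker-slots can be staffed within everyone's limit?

7

Total capacity across all bakers is 1+1+1+2+2 = 7, and 8 slots are needed, so at most 7 can be filled.
An assignment achieving 7: Thu-AM→Wu, Thu-PM→Ibarra, Fri-AM→Beaumont, Fri-PM→Tanaka, Sat-AM→Rivera, Sat-PM→Beaumont, Sun-AM→Tanaka.
Loads: Rivera 1/1, Wu 1/1, Ibarra 1/1, Tanaka 2/2, Beaumont 2/2.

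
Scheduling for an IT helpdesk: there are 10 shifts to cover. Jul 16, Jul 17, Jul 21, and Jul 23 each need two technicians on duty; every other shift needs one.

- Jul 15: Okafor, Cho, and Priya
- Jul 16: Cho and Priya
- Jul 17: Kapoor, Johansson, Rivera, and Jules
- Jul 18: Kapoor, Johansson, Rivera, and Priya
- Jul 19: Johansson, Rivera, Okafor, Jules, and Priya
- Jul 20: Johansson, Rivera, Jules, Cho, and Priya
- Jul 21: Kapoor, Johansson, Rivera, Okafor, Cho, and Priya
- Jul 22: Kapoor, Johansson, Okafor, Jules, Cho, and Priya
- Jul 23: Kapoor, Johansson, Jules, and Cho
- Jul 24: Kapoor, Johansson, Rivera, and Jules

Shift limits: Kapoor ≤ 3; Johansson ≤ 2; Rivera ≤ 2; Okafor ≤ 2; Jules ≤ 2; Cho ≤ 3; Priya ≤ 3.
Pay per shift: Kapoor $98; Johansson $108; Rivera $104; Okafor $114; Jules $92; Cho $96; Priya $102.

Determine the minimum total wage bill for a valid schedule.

Jul 16 can only be covered by Cho and Priya, so that assignment is forced.
Picking the cheapest available technician for each shift independently would cost $1332, but that ignores the shift limits.
An optimal schedule: Jul 15→Cho, Jul 16→Cho+Priya, Jul 17→Kapoor+Rivera, Jul 18→Kapoor, Jul 19→Jules, Jul 20→Cho, Jul 21→Priya+Rivera, Jul 22→Priya, Jul 23→Kapoor+Johansson, Jul 24→Jules.
Total: 96 + 96 + 102 + 98 + 104 + 98 + 92 + 96 + 102 + 104 + 102 + 98 + 108 + 92 = $1388.

$1388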